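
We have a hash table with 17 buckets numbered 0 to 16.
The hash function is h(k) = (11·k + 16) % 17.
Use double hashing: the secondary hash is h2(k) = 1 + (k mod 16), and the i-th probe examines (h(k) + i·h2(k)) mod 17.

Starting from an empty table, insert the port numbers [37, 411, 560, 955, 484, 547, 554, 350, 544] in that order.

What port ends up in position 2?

484

Insert 37: h=15, slot 15 empty -> index 15.
Insert 411: h=15, h2=12, slot 15 occupied -> index 10.
Insert 560: h=5, slot 5 empty -> index 5.
Insert 955: h=15, h2=12, slots 15,10,5 occupied -> index 0.
Insert 484: h=2, slot 2 empty -> index 2.
Insert 547: h=15, h2=4, slots 15,2 occupied -> index 6.
Insert 554: h=7, slot 7 empty -> index 7.
Insert 350: h=7, h2=15, slots 7,5 occupied -> index 3.
Insert 544: h=16, slot 16 empty -> index 16.
Table: [955, -, 484, 350, -, 560, 547, 554, -, -, 411, -, -, -, -, 37, 544]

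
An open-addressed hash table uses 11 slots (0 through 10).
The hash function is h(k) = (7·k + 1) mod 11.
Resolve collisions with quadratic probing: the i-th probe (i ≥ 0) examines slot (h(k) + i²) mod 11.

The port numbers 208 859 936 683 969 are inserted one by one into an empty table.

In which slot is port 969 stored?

Insert 208: h=5, slot 5 empty -> index 5.
Insert 859: h=8, slot 8 empty -> index 8.
Insert 936: h=8, slot 8 occupied -> index 9.
Insert 683: h=8, slots 8,9 occupied -> index 1.
Insert 969: h=8, slots 8,9,1 occupied -> index 6.
Table: [∅, 683, ∅, ∅, ∅, 208, 969, ∅, 859, 936, ∅]

6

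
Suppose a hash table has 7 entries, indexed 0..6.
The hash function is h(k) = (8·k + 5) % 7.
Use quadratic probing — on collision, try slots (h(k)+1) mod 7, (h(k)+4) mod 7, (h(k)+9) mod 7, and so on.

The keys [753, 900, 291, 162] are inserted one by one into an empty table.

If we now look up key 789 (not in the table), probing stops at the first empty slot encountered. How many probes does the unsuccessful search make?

753: h=2 => slot 2
900: h=2, probe 2,3 => slot 3
291: h=2, probe 2,3,6 => slot 6
162: h=6, probe 6,0 => slot 0
Table: [162, ∅, 753, 900, ∅, ∅, 291]
Lookup 789: h=3, probe 3,4 → slot 4 empty, not found.

2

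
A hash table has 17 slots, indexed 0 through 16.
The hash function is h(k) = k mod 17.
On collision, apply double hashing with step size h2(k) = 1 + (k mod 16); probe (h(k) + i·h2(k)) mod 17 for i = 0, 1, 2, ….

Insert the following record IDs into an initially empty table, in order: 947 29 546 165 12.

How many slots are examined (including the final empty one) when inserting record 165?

Insert 947: h=12, slot 12 empty -> index 12.
Insert 29: h=12, h2=14, slot 12 occupied -> index 9.
Insert 546: h=2, slot 2 empty -> index 2.
Insert 165: h=12, h2=6, slot 12 occupied -> index 1.
Insert 12: h=12, h2=13, slot 12 occupied -> index 8.
Table: [∅, 165, 546, ∅, ∅, ∅, ∅, ∅, 12, 29, ∅, ∅, 947, ∅, ∅, ∅, ∅]

2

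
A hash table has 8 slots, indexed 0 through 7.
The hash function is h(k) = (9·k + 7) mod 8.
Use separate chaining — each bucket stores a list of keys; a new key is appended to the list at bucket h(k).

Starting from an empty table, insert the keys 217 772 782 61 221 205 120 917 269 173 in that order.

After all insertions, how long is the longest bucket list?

217 → bucket 0
772 → bucket 3
782 → bucket 5
61 → bucket 4
221 → bucket 4 (collision)
205 → bucket 4 (collision)
120 → bucket 7
917 → bucket 4 (collision)
269 → bucket 4 (collision)
173 → bucket 4 (collision)
Final buckets:
0: 217
1: -
2: -
3: 772
4: 61 -> 221 -> 205 -> 917 -> 269 -> 173
5: 782
6: -
7: 120

6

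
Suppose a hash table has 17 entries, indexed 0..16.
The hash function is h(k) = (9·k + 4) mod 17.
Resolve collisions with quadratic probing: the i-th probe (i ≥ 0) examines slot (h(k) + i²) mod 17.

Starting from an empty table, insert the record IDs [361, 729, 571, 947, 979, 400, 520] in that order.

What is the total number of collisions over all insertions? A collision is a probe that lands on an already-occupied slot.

Insert 361: h=6, slot 6 empty → index 6.
Insert 729: h=3, slot 3 empty → index 3.
Insert 571: h=9, slot 9 empty → index 9.
Insert 947: h=10, slot 10 empty → index 10.
Insert 979: h=9, slots 9,10 occupied → index 13.
Insert 400: h=0, slot 0 empty → index 0.
Insert 520: h=9, slots 9,10,13 occupied → index 1.
Table: [400, 520, ., 729, ., ., 361, ., ., 571, 947, ., ., 979, ., ., .]

5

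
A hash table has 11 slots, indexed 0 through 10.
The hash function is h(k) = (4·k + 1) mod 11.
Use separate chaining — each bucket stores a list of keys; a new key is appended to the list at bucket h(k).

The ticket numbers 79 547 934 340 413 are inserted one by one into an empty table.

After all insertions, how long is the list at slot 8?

Insert 79: h=9, bucket 9 empty → new chain.
Insert 547: h=0, bucket 0 empty → new chain.
Insert 934: h=8, bucket 8 empty → new chain.
Insert 340: h=8, bucket 8 nonempty → append to chain.
Insert 413: h=3, bucket 3 empty → new chain.
Final buckets:
0: 547
1: _
2: _
3: 413
4: _
5: _
6: _
7: _
8: 934 -> 340
9: 79
10: _

2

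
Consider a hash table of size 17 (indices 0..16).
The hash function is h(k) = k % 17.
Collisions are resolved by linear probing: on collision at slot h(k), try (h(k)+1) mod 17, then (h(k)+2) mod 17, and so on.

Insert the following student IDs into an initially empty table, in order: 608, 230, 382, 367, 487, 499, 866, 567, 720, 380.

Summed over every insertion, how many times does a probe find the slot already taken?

608: h=13 => slot 13
230: h=9 => slot 9
382: h=8 => slot 8
367: h=10 => slot 10
487: h=11 => slot 11
499: h=6 => slot 6
866: h=16 => slot 16
567: h=6, probe 6,7 => slot 7
720: h=6, probe 6,7,8,9,10,11,12 => slot 12
380: h=6, probe 6,7,8,9,10,11,12,13,14 => slot 14
Table: [_, _, _, _, _, _, 499, 567, 382, 230, 367, 487, 720, 608, 380, _, 866]

15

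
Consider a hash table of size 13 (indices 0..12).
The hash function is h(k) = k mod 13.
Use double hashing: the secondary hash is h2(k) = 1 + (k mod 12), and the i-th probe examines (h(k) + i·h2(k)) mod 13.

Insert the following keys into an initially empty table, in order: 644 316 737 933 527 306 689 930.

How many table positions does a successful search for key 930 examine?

644 hashes to 7; slot 7 is free → place at 7.
316 hashes to 4; slot 4 is free → place at 4.
737 hashes to 9; slot 9 is free → place at 9.
933 hashes to 10; slot 10 is free → place at 10.
527 hashes to 7, h2=12; 7 taken → place at 6.
306 hashes to 7, h2=7; 7 taken → place at 1.
689 hashes to 0; slot 0 is free → place at 0.
930 hashes to 7, h2=7; 7,1 taken → place at 8.
Table: [689, 306, _, _, 316, _, 527, 644, 930, 737, 933, _, _]
Lookup 930: h=7, h2=7, probe 7,1,8 → found at 8.

3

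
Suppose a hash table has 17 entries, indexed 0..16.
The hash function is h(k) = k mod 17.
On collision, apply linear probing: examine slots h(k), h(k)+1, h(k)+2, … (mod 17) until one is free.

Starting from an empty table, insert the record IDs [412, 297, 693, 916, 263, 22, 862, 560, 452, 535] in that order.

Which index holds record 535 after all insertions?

Insert 412: h=4, slot 4 empty → index 4.
Insert 297: h=8, slot 8 empty → index 8.
Insert 693: h=13, slot 13 empty → index 13.
Insert 916: h=15, slot 15 empty → index 15.
Insert 263: h=8, slot 8 occupied → index 9.
Insert 22: h=5, slot 5 empty → index 5.
Insert 862: h=12, slot 12 empty → index 12.
Insert 560: h=16, slot 16 empty → index 16.
Insert 452: h=10, slot 10 empty → index 10.
Insert 535: h=8, slots 8,9,10 occupied → index 11.
Table: [∅, ∅, ∅, ∅, 412, 22, ∅, ∅, 297, 263, 452, 535, 862, 693, ∅, 916, 560]

11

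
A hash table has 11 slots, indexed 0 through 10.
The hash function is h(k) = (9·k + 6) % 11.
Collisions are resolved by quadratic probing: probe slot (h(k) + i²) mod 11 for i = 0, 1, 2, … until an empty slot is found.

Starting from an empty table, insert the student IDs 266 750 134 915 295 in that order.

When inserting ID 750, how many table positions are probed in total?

266: h=2 -> slot 2
750: h=2, probe 2,3 -> slot 3
134: h=2, probe 2,3,6 -> slot 6
915: h=2, probe 2,3,6,0 -> slot 0
295: h=10 -> slot 10
Table: [915, ., 266, 750, ., ., 134, ., ., ., 295]

2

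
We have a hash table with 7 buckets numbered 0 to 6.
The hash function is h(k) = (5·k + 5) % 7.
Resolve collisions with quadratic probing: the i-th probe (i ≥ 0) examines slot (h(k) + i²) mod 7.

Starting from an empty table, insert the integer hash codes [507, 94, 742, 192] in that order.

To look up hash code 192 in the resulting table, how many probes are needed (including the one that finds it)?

3

Insert 507: h=6, slot 6 empty → index 6.
Insert 94: h=6, slot 6 occupied → index 0.
Insert 742: h=5, slot 5 empty → index 5.
Insert 192: h=6, slots 6,0 occupied → index 3.
Table: [94, —, —, 192, —, 742, 507]
Lookup 192: h=6, probe 6,0,3 → found at 3.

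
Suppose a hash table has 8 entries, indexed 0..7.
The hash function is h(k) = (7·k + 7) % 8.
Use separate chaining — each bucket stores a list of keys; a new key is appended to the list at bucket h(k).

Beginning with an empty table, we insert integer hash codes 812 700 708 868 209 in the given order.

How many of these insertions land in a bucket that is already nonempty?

3

812 -> bucket 3
700 -> bucket 3 (collision)
708 -> bucket 3 (collision)
868 -> bucket 3 (collision)
209 -> bucket 6
Final buckets:
0: .
1: .
2: .
3: 812 -> 700 -> 708 -> 868
4: .
5: .
6: 209
7: .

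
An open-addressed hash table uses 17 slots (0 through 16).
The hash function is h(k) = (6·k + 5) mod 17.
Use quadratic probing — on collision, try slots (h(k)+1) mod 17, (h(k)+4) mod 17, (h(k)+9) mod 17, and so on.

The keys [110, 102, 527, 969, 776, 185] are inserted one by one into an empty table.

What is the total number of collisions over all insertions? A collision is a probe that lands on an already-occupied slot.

110 hashes to 2; slot 2 is free -> place at 2.
102 hashes to 5; slot 5 is free -> place at 5.
527 hashes to 5; 5 taken -> place at 6.
969 hashes to 5; 5,6 taken -> place at 9.
776 hashes to 3; slot 3 is free -> place at 3.
185 hashes to 10; slot 10 is free -> place at 10.
Table: [-, -, 110, 776, -, 102, 527, -, -, 969, 185, -, -, -, -, -, -]

3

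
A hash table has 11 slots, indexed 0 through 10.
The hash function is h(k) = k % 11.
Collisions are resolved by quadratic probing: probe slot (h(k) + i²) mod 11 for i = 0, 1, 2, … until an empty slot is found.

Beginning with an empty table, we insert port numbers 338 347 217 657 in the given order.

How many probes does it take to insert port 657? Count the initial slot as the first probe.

338: h=8 => slot 8
347: h=6 => slot 6
217: h=8, probe 8,9 => slot 9
657: h=8, probe 8,9,1 => slot 1
Table: [_, 657, _, _, _, _, 347, _, 338, 217, _]

3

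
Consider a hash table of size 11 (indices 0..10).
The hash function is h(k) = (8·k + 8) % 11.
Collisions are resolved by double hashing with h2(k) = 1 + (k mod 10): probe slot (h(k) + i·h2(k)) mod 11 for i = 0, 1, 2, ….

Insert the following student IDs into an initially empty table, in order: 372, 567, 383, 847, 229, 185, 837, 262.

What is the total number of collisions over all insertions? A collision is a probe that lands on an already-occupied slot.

372: h=3 → slot 3
567: h=1 → slot 1
383: h=3, h2=4, probe 3,7 → slot 7
847: h=8 → slot 8
229: h=3, h2=10, probe 3,2 → slot 2
185: h=3, h2=6, probe 3,9 → slot 9
837: h=5 → slot 5
262: h=3, h2=3, probe 3,6 → slot 6
Table: [∅, 567, 229, 372, ∅, 837, 262, 383, 847, 185, ∅]

4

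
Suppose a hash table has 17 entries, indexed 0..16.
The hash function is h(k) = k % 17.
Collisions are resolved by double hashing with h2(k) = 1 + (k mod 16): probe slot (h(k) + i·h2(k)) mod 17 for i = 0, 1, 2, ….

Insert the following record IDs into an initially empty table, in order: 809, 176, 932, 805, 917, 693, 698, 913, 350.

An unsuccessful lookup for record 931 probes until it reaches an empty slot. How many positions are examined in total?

Insert 809: h=10, slot 10 empty → index 10.
Insert 176: h=6, slot 6 empty → index 6.
Insert 932: h=14, slot 14 empty → index 14.
Insert 805: h=6, h2=6, slot 6 occupied → index 12.
Insert 917: h=16, slot 16 empty → index 16.
Insert 693: h=13, slot 13 empty → index 13.
Insert 698: h=1, slot 1 empty → index 1.
Insert 913: h=12, h2=2, slots 12,14,16,1 occupied → index 3.
Insert 350: h=10, h2=15, slot 10 occupied → index 8.
Table: [—, 698, —, 913, —, —, 176, —, 350, —, 809, —, 805, 693, 932, —, 917]
Lookup 931: h=13, h2=4, probe 13,0 → slot 0 empty, not found.

2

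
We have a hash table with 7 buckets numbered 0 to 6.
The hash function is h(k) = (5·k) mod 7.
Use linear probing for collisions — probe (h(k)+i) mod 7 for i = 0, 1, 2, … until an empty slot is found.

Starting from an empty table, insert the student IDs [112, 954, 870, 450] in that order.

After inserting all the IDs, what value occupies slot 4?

112: h=0 => slot 0
954: h=3 => slot 3
870: h=3, probe 3,4 => slot 4
450: h=3, probe 3,4,5 => slot 5
Table: [112, _, _, 954, 870, 450, _]

870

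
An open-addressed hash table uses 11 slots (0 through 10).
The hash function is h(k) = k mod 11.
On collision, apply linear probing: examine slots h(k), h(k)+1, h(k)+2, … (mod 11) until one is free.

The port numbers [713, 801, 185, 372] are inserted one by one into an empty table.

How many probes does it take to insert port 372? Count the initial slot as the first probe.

4

713 hashes to 9; slot 9 is free → place at 9.
801 hashes to 9; 9 taken → place at 10.
185 hashes to 9; 9,10 taken → place at 0.
372 hashes to 9; 9,10,0 taken → place at 1.
Table: [185, 372, ., ., ., ., ., ., ., 713, 801]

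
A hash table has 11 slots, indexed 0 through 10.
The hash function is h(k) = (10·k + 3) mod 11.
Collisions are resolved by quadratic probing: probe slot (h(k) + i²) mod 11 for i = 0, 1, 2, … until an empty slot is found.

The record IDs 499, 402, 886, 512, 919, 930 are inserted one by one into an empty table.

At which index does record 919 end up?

499: h=10 → slot 10
402: h=8 → slot 8
886: h=8, probe 8,9 → slot 9
512: h=8, probe 8,9,1 → slot 1
919: h=8, probe 8,9,1,6 → slot 6
930: h=8, probe 8,9,1,6,2 → slot 2
Table: [_, 512, 930, _, _, _, 919, _, 402, 886, 499]

6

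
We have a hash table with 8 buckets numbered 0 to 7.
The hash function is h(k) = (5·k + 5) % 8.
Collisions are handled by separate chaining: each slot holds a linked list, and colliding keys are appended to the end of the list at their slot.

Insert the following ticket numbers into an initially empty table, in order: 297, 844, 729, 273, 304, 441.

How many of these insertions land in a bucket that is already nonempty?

297 → bucket 2
844 → bucket 1
729 → bucket 2 (collision)
273 → bucket 2 (collision)
304 → bucket 5
441 → bucket 2 (collision)
Final buckets:
0: —
1: 844
2: 297 -> 729 -> 273 -> 441
3: —
4: —
5: 304
6: —
7: —

3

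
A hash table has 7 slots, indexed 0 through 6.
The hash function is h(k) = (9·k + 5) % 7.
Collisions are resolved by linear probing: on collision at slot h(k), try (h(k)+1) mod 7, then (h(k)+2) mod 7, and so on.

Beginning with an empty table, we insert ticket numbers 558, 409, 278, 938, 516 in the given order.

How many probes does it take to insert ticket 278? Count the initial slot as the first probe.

558 hashes to 1; slot 1 is free → place at 1.
409 hashes to 4; slot 4 is free → place at 4.
278 hashes to 1; 1 taken → place at 2.
938 hashes to 5; slot 5 is free → place at 5.
516 hashes to 1; 1,2 taken → place at 3.
Table: [—, 558, 278, 516, 409, 938, —]

2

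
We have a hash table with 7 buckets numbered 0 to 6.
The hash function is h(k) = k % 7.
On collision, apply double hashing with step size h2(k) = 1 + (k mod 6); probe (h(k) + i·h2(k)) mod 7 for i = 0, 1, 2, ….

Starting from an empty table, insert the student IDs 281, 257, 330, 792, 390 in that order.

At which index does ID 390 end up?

6

281: h=1 → slot 1
257: h=5 → slot 5
330: h=1, h2=1, probe 1,2 → slot 2
792: h=1, h2=1, probe 1,2,3 → slot 3
390: h=5, h2=1, probe 5,6 → slot 6
Table: [-, 281, 330, 792, -, 257, 390]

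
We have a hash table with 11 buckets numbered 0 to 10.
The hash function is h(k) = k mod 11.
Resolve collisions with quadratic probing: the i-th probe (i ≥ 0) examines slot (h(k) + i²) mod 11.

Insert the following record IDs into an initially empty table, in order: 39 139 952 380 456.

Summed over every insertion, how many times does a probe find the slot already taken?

Insert 39: h=6, slot 6 empty -> index 6.
Insert 139: h=7, slot 7 empty -> index 7.
Insert 952: h=6, slots 6,7 occupied -> index 10.
Insert 380: h=6, slots 6,7,10 occupied -> index 4.
Insert 456: h=5, slot 5 empty -> index 5.
Table: [∅, ∅, ∅, ∅, 380, 456, 39, 139, ∅, ∅, 952]

5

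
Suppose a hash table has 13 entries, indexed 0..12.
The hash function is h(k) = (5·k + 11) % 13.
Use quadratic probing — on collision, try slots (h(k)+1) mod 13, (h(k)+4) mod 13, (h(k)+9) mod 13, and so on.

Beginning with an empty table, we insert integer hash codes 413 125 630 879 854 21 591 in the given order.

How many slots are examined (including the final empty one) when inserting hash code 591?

Insert 413: h=9, slot 9 empty => index 9.
Insert 125: h=12, slot 12 empty => index 12.
Insert 630: h=2, slot 2 empty => index 2.
Insert 879: h=12, slot 12 occupied => index 0.
Insert 854: h=4, slot 4 empty => index 4.
Insert 21: h=12, slots 12,0 occupied => index 3.
Insert 591: h=2, slots 2,3 occupied => index 6.
Table: [879, -, 630, 21, 854, -, 591, -, -, 413, -, -, 125]

3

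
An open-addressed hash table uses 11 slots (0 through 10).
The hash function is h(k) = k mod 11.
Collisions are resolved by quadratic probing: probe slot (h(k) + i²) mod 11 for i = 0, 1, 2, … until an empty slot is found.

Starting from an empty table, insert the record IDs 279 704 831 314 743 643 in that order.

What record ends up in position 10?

743

279: h=4 -> slot 4
704: h=0 -> slot 0
831: h=6 -> slot 6
314: h=6, probe 6,7 -> slot 7
743: h=6, probe 6,7,10 -> slot 10
643: h=5 -> slot 5
Table: [704, —, —, —, 279, 643, 831, 314, —, —, 743]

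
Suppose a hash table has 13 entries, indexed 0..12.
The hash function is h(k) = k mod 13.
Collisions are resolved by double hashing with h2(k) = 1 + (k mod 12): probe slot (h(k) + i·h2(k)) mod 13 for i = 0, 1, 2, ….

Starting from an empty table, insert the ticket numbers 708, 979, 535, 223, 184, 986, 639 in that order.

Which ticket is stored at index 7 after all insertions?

708 hashes to 6; slot 6 is free -> place at 6.
979 hashes to 4; slot 4 is free -> place at 4.
535 hashes to 2; slot 2 is free -> place at 2.
223 hashes to 2, h2=8; 2 taken -> place at 10.
184 hashes to 2, h2=5; 2 taken -> place at 7.
986 hashes to 11; slot 11 is free -> place at 11.
639 hashes to 2, h2=4; 2,6,10 taken -> place at 1.
Table: [., 639, 535, ., 979, ., 708, 184, ., ., 223, 986, .]

184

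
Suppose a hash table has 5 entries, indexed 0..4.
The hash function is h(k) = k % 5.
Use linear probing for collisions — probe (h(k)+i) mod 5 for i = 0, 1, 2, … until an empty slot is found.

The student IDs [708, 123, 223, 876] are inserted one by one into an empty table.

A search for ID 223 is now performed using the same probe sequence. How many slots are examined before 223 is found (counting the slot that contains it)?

708 hashes to 3; slot 3 is free => place at 3.
123 hashes to 3; 3 taken => place at 4.
223 hashes to 3; 3,4 taken => place at 0.
876 hashes to 1; slot 1 is free => place at 1.
Table: [223, 876, _, 708, 123]
Lookup 223: h=3, probe 3,4,0 → found at 0.

3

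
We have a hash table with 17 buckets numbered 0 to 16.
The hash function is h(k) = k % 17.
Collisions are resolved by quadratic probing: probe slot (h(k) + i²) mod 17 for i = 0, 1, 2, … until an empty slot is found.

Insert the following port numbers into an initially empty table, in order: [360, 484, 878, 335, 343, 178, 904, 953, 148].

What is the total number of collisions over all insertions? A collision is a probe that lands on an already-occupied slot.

5

Insert 360: h=3, slot 3 empty => index 3.
Insert 484: h=8, slot 8 empty => index 8.
Insert 878: h=11, slot 11 empty => index 11.
Insert 335: h=12, slot 12 empty => index 12.
Insert 343: h=3, slot 3 occupied => index 4.
Insert 178: h=8, slot 8 occupied => index 9.
Insert 904: h=3, slots 3,4 occupied => index 7.
Insert 953: h=1, slot 1 empty => index 1.
Insert 148: h=12, slot 12 occupied => index 13.
Table: [∅, 953, ∅, 360, 343, ∅, ∅, 904, 484, 178, ∅, 878, 335, 148, ∅, ∅, ∅]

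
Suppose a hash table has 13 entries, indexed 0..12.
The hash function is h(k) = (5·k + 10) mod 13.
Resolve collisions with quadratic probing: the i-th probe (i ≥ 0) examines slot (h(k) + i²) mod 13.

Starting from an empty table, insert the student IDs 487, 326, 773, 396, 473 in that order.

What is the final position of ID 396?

487 hashes to 1; slot 1 is free -> place at 1.
326 hashes to 2; slot 2 is free -> place at 2.
773 hashes to 1; 1,2 taken -> place at 5.
396 hashes to 1; 1,2,5 taken -> place at 10.
473 hashes to 9; slot 9 is free -> place at 9.
Table: [—, 487, 326, —, —, 773, —, —, —, 473, 396, —, —]

10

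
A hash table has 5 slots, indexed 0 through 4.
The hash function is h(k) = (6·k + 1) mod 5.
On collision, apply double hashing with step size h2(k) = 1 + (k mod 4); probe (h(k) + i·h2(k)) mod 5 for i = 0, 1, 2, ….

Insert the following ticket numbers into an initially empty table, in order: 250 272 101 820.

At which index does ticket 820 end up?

4

250 hashes to 1; slot 1 is free => place at 1.
272 hashes to 3; slot 3 is free => place at 3.
101 hashes to 2; slot 2 is free => place at 2.
820 hashes to 1, h2=1; 1,2,3 taken => place at 4.
Table: [∅, 250, 101, 272, 820]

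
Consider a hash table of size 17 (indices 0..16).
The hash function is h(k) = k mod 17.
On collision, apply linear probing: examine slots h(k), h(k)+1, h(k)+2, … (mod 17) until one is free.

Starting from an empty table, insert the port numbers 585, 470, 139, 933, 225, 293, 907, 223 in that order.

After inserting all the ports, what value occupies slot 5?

Insert 585: h=7, slot 7 empty → index 7.
Insert 470: h=11, slot 11 empty → index 11.
Insert 139: h=3, slot 3 empty → index 3.
Insert 933: h=15, slot 15 empty → index 15.
Insert 225: h=4, slot 4 empty → index 4.
Insert 293: h=4, slot 4 occupied → index 5.
Insert 907: h=6, slot 6 empty → index 6.
Insert 223: h=2, slot 2 empty → index 2.
Table: [—, —, 223, 139, 225, 293, 907, 585, —, —, —, 470, —, —, —, 933, —]

293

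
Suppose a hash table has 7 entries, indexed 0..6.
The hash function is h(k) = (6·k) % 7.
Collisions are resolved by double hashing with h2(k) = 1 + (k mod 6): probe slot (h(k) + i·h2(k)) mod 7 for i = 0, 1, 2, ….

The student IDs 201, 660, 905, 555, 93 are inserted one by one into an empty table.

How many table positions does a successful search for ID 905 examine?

201: h=2 → slot 2
660: h=5 → slot 5
905: h=5, h2=6, probe 5,4 → slot 4
555: h=5, h2=4, probe 5,2,6 → slot 6
93: h=5, h2=4, probe 5,2,6,3 → slot 3
Table: [—, —, 201, 93, 905, 660, 555]
Lookup 905: h=5, h2=6, probe 5,4 → found at 4.

2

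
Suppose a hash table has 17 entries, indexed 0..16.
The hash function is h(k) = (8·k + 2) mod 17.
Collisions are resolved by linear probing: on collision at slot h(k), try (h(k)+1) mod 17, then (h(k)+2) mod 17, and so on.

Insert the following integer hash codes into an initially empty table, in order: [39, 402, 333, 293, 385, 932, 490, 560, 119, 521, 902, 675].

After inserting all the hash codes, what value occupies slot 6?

385

Insert 39: h=8, slot 8 empty -> index 8.
Insert 402: h=5, slot 5 empty -> index 5.
Insert 333: h=14, slot 14 empty -> index 14.
Insert 293: h=0, slot 0 empty -> index 0.
Insert 385: h=5, slot 5 occupied -> index 6.
Insert 932: h=12, slot 12 empty -> index 12.
Insert 490: h=12, slot 12 occupied -> index 13.
Insert 560: h=11, slot 11 empty -> index 11.
Insert 119: h=2, slot 2 empty -> index 2.
Insert 521: h=5, slots 5,6 occupied -> index 7.
Insert 902: h=10, slot 10 empty -> index 10.
Insert 675: h=13, slots 13,14 occupied -> index 15.
Table: [293, -, 119, -, -, 402, 385, 521, 39, -, 902, 560, 932, 490, 333, 675, -]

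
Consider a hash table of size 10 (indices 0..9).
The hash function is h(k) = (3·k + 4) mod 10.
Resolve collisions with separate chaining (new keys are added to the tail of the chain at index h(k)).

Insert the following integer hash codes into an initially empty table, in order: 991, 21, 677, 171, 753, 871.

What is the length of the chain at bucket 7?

4

991 -> bucket 7
21 -> bucket 7 (collision)
677 -> bucket 5
171 -> bucket 7 (collision)
753 -> bucket 3
871 -> bucket 7 (collision)
Final buckets:
0: ∅
1: ∅
2: ∅
3: 753
4: ∅
5: 677
6: ∅
7: 991 -> 21 -> 171 -> 871
8: ∅
9: ∅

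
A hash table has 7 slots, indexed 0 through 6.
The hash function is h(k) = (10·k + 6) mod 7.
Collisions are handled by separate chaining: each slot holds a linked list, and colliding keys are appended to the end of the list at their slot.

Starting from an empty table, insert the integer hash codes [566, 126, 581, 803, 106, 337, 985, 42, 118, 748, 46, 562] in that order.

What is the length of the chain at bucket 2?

2

Insert 566: h=3, bucket 3 empty -> new chain.
Insert 126: h=6, bucket 6 empty -> new chain.
Insert 581: h=6, bucket 6 nonempty -> append to chain.
Insert 803: h=0, bucket 0 empty -> new chain.
Insert 106: h=2, bucket 2 empty -> new chain.
Insert 337: h=2, bucket 2 nonempty -> append to chain.
Insert 985: h=0, bucket 0 nonempty -> append to chain.
Insert 42: h=6, bucket 6 nonempty -> append to chain.
Insert 118: h=3, bucket 3 nonempty -> append to chain.
Insert 748: h=3, bucket 3 nonempty -> append to chain.
Insert 46: h=4, bucket 4 empty -> new chain.
Insert 562: h=5, bucket 5 empty -> new chain.
Final buckets:
0: 803 -> 985
1: _
2: 106 -> 337
3: 566 -> 118 -> 748
4: 46
5: 562
6: 126 -> 581 -> 42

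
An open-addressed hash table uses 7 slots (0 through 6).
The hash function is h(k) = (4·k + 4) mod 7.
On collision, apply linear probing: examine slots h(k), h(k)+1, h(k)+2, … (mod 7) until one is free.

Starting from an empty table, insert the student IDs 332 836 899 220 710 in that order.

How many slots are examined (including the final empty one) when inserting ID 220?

4

332 hashes to 2; slot 2 is free → place at 2.
836 hashes to 2; 2 taken → place at 3.
899 hashes to 2; 2,3 taken → place at 4.
220 hashes to 2; 2,3,4 taken → place at 5.
710 hashes to 2; 2,3,4,5 taken → place at 6.
Table: [., ., 332, 836, 899, 220, 710]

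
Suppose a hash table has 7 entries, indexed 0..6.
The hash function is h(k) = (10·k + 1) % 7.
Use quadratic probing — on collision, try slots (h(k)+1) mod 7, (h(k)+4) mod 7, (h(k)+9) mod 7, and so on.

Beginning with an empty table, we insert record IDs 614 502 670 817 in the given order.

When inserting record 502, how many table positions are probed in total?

614 hashes to 2; slot 2 is free -> place at 2.
502 hashes to 2; 2 taken -> place at 3.
670 hashes to 2; 2,3 taken -> place at 6.
817 hashes to 2; 2,3,6 taken -> place at 4.
Table: [_, _, 614, 502, 817, _, 670]

2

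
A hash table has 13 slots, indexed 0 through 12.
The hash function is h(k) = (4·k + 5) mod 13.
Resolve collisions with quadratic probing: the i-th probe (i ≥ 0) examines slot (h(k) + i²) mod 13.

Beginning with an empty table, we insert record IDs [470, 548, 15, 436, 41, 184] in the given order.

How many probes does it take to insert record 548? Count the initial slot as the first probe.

2

Insert 470: h=0, slot 0 empty => index 0.
Insert 548: h=0, slot 0 occupied => index 1.
Insert 15: h=0, slots 0,1 occupied => index 4.
Insert 436: h=7, slot 7 empty => index 7.
Insert 41: h=0, slots 0,1,4 occupied => index 9.
Insert 184: h=0, slots 0,1,4,9 occupied => index 3.
Table: [470, 548, ∅, 184, 15, ∅, ∅, 436, ∅, 41, ∅, ∅, ∅]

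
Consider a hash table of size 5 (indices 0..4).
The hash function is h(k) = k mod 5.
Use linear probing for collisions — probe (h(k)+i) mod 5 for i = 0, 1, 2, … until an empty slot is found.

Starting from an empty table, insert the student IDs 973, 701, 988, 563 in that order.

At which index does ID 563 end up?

0

973: h=3 -> slot 3
701: h=1 -> slot 1
988: h=3, probe 3,4 -> slot 4
563: h=3, probe 3,4,0 -> slot 0
Table: [563, 701, ., 973, 988]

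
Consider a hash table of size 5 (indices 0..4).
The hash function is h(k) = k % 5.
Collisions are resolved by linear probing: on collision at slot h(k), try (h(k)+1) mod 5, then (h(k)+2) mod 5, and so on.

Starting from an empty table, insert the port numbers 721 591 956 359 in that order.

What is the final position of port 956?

721 hashes to 1; slot 1 is free → place at 1.
591 hashes to 1; 1 taken → place at 2.
956 hashes to 1; 1,2 taken → place at 3.
359 hashes to 4; slot 4 is free → place at 4.
Table: [-, 721, 591, 956, 359]

3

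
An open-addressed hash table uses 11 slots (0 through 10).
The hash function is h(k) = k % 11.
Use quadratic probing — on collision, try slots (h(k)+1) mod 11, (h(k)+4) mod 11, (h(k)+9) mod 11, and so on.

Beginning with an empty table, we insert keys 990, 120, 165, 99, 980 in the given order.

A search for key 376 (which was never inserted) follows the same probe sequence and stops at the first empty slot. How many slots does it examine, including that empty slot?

2

990: h=0 => slot 0
120: h=10 => slot 10
165: h=0, probe 0,1 => slot 1
99: h=0, probe 0,1,4 => slot 4
980: h=1, probe 1,2 => slot 2
Table: [990, 165, 980, ., 99, ., ., ., ., ., 120]
Lookup 376: h=2, probe 2,3 → slot 3 empty, not found.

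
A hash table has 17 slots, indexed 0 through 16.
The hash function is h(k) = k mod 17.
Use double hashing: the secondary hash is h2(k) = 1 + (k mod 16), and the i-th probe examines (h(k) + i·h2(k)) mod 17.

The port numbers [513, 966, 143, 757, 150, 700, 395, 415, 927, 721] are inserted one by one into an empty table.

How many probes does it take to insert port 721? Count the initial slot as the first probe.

4

513: h=3 -> slot 3
966: h=14 -> slot 14
143: h=7 -> slot 7
757: h=9 -> slot 9
150: h=14, h2=7, probe 14,4 -> slot 4
700: h=3, h2=13, probe 3,16 -> slot 16
395: h=4, h2=12, probe 4,16,11 -> slot 11
415: h=7, h2=16, probe 7,6 -> slot 6
927: h=9, h2=16, probe 9,8 -> slot 8
721: h=7, h2=2, probe 7,9,11,13 -> slot 13
Table: [∅, ∅, ∅, 513, 150, ∅, 415, 143, 927, 757, ∅, 395, ∅, 721, 966, ∅, 700]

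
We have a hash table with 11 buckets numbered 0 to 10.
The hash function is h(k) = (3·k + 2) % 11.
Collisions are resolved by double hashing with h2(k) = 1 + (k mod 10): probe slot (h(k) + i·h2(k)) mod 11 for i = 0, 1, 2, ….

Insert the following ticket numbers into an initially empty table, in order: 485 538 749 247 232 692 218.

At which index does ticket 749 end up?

4

485: h=5 -> slot 5
538: h=10 -> slot 10
749: h=5, h2=10, probe 5,4 -> slot 4
247: h=6 -> slot 6
232: h=5, h2=3, probe 5,8 -> slot 8
692: h=10, h2=3, probe 10,2 -> slot 2
218: h=7 -> slot 7
Table: [-, -, 692, -, 749, 485, 247, 218, 232, -, 538]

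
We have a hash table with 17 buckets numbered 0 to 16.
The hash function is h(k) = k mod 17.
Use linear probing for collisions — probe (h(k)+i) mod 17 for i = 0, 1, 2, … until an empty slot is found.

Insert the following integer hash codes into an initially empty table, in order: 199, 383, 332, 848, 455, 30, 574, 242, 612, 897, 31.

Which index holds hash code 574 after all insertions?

16

Insert 199: h=12, slot 12 empty -> index 12.
Insert 383: h=9, slot 9 empty -> index 9.
Insert 332: h=9, slot 9 occupied -> index 10.
Insert 848: h=15, slot 15 empty -> index 15.
Insert 455: h=13, slot 13 empty -> index 13.
Insert 30: h=13, slot 13 occupied -> index 14.
Insert 574: h=13, slots 13,14,15 occupied -> index 16.
Insert 242: h=4, slot 4 empty -> index 4.
Insert 612: h=0, slot 0 empty -> index 0.
Insert 897: h=13, slots 13,14,15,16,0 occupied -> index 1.
Insert 31: h=14, slots 14,15,16,0,1 occupied -> index 2.
Table: [612, 897, 31, ., 242, ., ., ., ., 383, 332, ., 199, 455, 30, 848, 574]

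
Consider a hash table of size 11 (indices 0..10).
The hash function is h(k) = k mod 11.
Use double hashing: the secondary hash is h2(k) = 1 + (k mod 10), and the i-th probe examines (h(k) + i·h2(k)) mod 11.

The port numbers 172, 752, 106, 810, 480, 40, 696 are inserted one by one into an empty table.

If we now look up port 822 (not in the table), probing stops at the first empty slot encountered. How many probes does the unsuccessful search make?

2

172: h=7 => slot 7
752: h=4 => slot 4
106: h=7, h2=7, probe 7,3 => slot 3
810: h=7, h2=1, probe 7,8 => slot 8
480: h=7, h2=1, probe 7,8,9 => slot 9
40: h=7, h2=1, probe 7,8,9,10 => slot 10
696: h=3, h2=7, probe 3,10,6 => slot 6
Table: [-, -, -, 106, 752, -, 696, 172, 810, 480, 40]
Lookup 822: h=8, h2=3, probe 8,0 → slot 0 empty, not found.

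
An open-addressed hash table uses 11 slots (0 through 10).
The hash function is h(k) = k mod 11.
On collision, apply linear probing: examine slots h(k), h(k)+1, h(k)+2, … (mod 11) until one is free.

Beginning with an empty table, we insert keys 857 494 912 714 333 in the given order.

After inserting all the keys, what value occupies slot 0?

494

857: h=10 => slot 10
494: h=10, probe 10,0 => slot 0
912: h=10, probe 10,0,1 => slot 1
714: h=10, probe 10,0,1,2 => slot 2
333: h=3 => slot 3
Table: [494, 912, 714, 333, -, -, -, -, -, -, 857]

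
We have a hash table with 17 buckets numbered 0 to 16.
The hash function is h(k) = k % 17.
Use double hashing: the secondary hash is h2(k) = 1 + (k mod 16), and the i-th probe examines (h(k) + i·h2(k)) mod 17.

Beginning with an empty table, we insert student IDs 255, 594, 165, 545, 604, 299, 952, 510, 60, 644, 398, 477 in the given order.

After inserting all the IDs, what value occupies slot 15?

255 hashes to 0; slot 0 is free => place at 0.
594 hashes to 16; slot 16 is free => place at 16.
165 hashes to 12; slot 12 is free => place at 12.
545 hashes to 1; slot 1 is free => place at 1.
604 hashes to 9; slot 9 is free => place at 9.
299 hashes to 10; slot 10 is free => place at 10.
952 hashes to 0, h2=9; 0,9,1,10 taken => place at 2.
510 hashes to 0, h2=15; 0 taken => place at 15.
60 hashes to 9, h2=13; 9 taken => place at 5.
644 hashes to 15, h2=5; 15 taken => place at 3.
398 hashes to 7; slot 7 is free => place at 7.
477 hashes to 1, h2=14; 1,15,12,9 taken => place at 6.
Table: [255, 545, 952, 644, —, 60, 477, 398, —, 604, 299, —, 165, —, —, 510, 594]

510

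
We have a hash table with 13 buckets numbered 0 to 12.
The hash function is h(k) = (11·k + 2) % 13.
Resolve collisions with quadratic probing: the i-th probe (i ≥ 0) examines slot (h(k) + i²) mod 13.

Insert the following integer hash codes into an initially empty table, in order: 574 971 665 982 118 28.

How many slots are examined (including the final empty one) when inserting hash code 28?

3

Insert 574: h=11, slot 11 empty -> index 11.
Insert 971: h=10, slot 10 empty -> index 10.
Insert 665: h=11, slot 11 occupied -> index 12.
Insert 982: h=1, slot 1 empty -> index 1.
Insert 118: h=0, slot 0 empty -> index 0.
Insert 28: h=11, slots 11,12 occupied -> index 2.
Table: [118, 982, 28, ∅, ∅, ∅, ∅, ∅, ∅, ∅, 971, 574, 665]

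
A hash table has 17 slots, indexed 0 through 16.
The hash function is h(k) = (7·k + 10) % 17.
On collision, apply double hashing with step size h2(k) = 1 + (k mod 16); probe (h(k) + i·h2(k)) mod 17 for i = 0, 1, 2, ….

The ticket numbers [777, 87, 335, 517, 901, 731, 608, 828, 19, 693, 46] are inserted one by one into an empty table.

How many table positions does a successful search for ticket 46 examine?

777: h=9 => slot 9
87: h=7 => slot 7
335: h=9, h2=16, probe 9,8 => slot 8
517: h=8, h2=6, probe 8,14 => slot 14
901: h=10 => slot 10
731: h=10, h2=12, probe 10,5 => slot 5
608: h=16 => slot 16
828: h=9, h2=13, probe 9,5,1 => slot 1
19: h=7, h2=4, probe 7,11 => slot 11
693: h=16, h2=6, probe 16,5,11,0 => slot 0
46: h=9, h2=15, probe 9,7,5,3 => slot 3
Table: [693, 828, —, 46, —, 731, —, 87, 335, 777, 901, 19, —, —, 517, —, 608]
Lookup 46: h=9, h2=15, probe 9,7,5,3 → found at 3.

4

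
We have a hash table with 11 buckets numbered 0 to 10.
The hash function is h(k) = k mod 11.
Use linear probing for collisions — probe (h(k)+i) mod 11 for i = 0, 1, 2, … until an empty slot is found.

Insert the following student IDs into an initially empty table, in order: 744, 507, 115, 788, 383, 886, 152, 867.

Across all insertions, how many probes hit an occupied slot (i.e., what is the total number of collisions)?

744 hashes to 7; slot 7 is free => place at 7.
507 hashes to 1; slot 1 is free => place at 1.
115 hashes to 5; slot 5 is free => place at 5.
788 hashes to 7; 7 taken => place at 8.
383 hashes to 9; slot 9 is free => place at 9.
886 hashes to 6; slot 6 is free => place at 6.
152 hashes to 9; 9 taken => place at 10.
867 hashes to 9; 9,10 taken => place at 0.
Table: [867, 507, ., ., ., 115, 886, 744, 788, 383, 152]

4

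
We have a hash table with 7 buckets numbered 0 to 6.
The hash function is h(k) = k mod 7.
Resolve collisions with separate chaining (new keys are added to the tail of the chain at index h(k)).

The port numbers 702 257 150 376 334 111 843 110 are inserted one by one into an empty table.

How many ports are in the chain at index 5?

4

702 -> bucket 2
257 -> bucket 5
150 -> bucket 3
376 -> bucket 5 (collision)
334 -> bucket 5 (collision)
111 -> bucket 6
843 -> bucket 3 (collision)
110 -> bucket 5 (collision)
Final buckets:
0: .
1: .
2: 702
3: 150 -> 843
4: .
5: 257 -> 376 -> 334 -> 110
6: 111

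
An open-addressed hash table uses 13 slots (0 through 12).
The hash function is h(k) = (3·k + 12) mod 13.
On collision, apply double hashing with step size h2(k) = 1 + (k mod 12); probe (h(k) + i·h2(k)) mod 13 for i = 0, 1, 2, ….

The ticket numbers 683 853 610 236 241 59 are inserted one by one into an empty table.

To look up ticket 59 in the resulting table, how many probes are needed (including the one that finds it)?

683 hashes to 7; slot 7 is free → place at 7.
853 hashes to 10; slot 10 is free → place at 10.
610 hashes to 9; slot 9 is free → place at 9.
236 hashes to 5; slot 5 is free → place at 5.
241 hashes to 7, h2=2; 7,9 taken → place at 11.
59 hashes to 7, h2=12; 7 taken → place at 6.
Table: [_, _, _, _, _, 236, 59, 683, _, 610, 853, 241, _]
Lookup 59: h=7, h2=12, probe 7,6 → found at 6.

2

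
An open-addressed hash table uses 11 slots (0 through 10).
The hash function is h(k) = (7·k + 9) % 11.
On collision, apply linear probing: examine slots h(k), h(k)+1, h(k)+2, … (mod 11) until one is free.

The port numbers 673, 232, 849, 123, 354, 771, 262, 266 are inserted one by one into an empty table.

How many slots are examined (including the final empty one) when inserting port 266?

8

Insert 673: h=1, slot 1 empty → index 1.
Insert 232: h=5, slot 5 empty → index 5.
Insert 849: h=1, slot 1 occupied → index 2.
Insert 123: h=1, slots 1,2 occupied → index 3.
Insert 354: h=1, slots 1,2,3 occupied → index 4.
Insert 771: h=5, slot 5 occupied → index 6.
Insert 262: h=6, slot 6 occupied → index 7.
Insert 266: h=1, slots 1,2,3,4,5,6,7 occupied → index 8.
Table: [-, 673, 849, 123, 354, 232, 771, 262, 266, -, -]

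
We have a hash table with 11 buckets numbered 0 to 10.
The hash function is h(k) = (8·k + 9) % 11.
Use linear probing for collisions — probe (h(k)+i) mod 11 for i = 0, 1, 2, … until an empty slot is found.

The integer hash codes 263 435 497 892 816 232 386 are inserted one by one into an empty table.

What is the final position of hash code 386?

263: h=1 => slot 1
435: h=2 => slot 2
497: h=3 => slot 3
892: h=6 => slot 6
816: h=3, probe 3,4 => slot 4
232: h=6, probe 6,7 => slot 7
386: h=6, probe 6,7,8 => slot 8
Table: [., 263, 435, 497, 816, ., 892, 232, 386, ., .]

8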